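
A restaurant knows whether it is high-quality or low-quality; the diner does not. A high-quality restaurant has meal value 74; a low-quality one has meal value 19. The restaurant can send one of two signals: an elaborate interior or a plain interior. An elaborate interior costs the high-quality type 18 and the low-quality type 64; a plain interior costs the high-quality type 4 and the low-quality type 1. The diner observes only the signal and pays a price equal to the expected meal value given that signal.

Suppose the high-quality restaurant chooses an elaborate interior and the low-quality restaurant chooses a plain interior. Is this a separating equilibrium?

Under separation the diner infers type exactly: elaborate interior → high-quality (pays 74), plain interior → low-quality (pays 19).
High-quality: elaborate interior gives 74 − 18 = 56; plain interior gives 19 − 4 = 15. No deviation. ✓
Low-quality: plain interior gives 19 − 1 = 18; elaborate interior gives 74 − 64 = 10. No deviation. ✓
Neither type gains from mimicking the other.

Yes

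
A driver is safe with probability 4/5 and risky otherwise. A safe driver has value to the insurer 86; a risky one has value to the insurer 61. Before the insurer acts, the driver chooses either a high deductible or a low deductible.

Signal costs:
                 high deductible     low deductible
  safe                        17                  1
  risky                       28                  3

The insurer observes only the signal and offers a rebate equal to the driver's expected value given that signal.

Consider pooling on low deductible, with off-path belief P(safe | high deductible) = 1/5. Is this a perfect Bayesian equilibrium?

Yes

At the pooled signal (low deductible) the insurer holds the prior 4/5 and pays 4/5·86 + 1/5·61 = 81. Off-path (high deductible) belief 1/5 gives 1/5·86 + 4/5·61 = 66.
Safe: low deductible gives 81 − 1 = 80; high deductible gives 66 − 17 = 49. Stays. ✓
Risky: low deductible gives 81 − 3 = 78; high deductible gives 66 − 28 = 38. Stays. ✓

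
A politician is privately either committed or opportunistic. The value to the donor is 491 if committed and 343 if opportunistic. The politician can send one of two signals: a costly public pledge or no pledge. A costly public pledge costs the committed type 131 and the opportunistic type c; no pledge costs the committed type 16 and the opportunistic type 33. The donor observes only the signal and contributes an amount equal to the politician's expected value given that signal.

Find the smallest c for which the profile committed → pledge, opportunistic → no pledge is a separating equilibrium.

181

Under separation: pledge → committed (pays 491); no pledge → opportunistic (pays 343).
Committed: 491 − 131 = 360 ≥ 343 − 16 = 327. Holds regardless of c. ✓
Opportunistic: 343 − 33 ≥ 491 − c, so c ≥ 491 − 310 = 181.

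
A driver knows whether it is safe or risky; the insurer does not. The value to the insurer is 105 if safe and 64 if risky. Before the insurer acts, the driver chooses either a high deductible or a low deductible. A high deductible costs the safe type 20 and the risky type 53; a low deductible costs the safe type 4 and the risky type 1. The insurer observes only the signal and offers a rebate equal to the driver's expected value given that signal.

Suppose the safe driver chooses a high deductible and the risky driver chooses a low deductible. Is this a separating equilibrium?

Yes

Under separation the insurer infers type exactly: high deductible → safe (pays 105), low deductible → risky (pays 64).
Safe: high deductible gives 105 − 20 = 85; low deductible gives 64 − 4 = 60. No deviation. ✓
Risky: low deductible gives 64 − 1 = 63; high deductible gives 105 − 53 = 52. No deviation. ✓
Neither type gains from mimicking the other.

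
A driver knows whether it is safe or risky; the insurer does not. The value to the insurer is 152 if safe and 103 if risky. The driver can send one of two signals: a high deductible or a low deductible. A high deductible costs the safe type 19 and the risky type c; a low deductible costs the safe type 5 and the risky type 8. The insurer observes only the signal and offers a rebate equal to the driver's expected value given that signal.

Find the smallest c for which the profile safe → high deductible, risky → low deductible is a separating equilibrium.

57

Under separation: high deductible → safe (pays 152); low deductible → risky (pays 103).
Safe: 152 − 19 = 133 ≥ 103 − 5 = 98. Holds regardless of c. ✓
Risky: 103 − 8 ≥ 152 − c, so c ≥ 152 − 95 = 57.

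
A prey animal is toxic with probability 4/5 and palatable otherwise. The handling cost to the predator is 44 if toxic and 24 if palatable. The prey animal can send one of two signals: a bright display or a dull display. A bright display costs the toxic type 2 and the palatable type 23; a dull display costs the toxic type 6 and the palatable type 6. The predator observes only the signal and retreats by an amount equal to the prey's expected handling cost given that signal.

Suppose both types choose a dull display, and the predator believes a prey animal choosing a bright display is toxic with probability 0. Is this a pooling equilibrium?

Yes

On the equilibrium path (dull display) the predator holds the prior 4/5 and pays 4/5·44 + 1/5·24 = 40. Off-path (bright display) belief 0 gives 0·44 + 1·24 = 24.
Toxic: dull display gives 40 − 6 = 34; bright display gives 24 − 2 = 22. Stays. ✓
Palatable: dull display gives 40 − 6 = 34; bright display gives 24 − 23 = 1. Stays. ✓
Beliefs are Bayes-consistent on-path and both types best-respond.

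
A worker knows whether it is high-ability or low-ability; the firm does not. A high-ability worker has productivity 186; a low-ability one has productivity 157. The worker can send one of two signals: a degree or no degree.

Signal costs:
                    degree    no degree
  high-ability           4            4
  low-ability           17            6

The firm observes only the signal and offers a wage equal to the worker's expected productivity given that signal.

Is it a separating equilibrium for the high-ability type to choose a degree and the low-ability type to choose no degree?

No

Under separation the firm infers type exactly: degree → high-ability (pays 186), no degree → low-ability (pays 157).
High-ability: degree gives 186 − 4 = 182; no degree gives 157 − 4 = 153. No deviation. ✓
Low-ability: no degree gives 157 − 6 = 151; degree gives 186 − 17 = 169. Would deviate. ✗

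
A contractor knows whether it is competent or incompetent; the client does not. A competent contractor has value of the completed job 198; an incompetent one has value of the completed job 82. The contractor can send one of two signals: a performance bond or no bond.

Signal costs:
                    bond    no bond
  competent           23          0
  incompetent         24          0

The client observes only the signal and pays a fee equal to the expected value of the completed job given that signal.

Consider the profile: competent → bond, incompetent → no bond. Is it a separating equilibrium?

Under separation the client infers type exactly: bond → competent (pays 198), no bond → incompetent (pays 82).
Competent: bond gives 198 − 23 = 175; no bond gives 82 − 0 = 82. No deviation. ✓
Incompetent: no bond gives 82 − 0 = 82; bond gives 198 − 24 = 174. Would deviate. ✗

No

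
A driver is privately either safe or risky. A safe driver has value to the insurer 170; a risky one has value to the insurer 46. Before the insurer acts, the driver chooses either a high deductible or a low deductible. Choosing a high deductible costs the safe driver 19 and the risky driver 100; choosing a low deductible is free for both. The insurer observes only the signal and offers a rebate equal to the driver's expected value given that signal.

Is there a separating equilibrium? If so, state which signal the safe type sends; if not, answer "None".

None

Try safe → high deductible, risky → low deductible:
  If types separate, high deductible earns payment 170 and low deductible earns 46.
  Safe: high deductible gives 170 − 19 = 151; low deductible gives 46 − 0 = 46. No deviation. ✓
  Risky: low deductible gives 46 − 0 = 46; high deductible gives 170 − 100 = 70. Would deviate. ✗
Try safe → low deductible, risky → high deductible:
  If types separate, low deductible earns payment 170 and high deductible earns 46.
  Safe: low deductible gives 170 − 0 = 170; high deductible gives 46 − 19 = 27. No deviation. ✓
  Risky: high deductible gives 46 − 100 = -54; low deductible gives 170 − 0 = 170. Would deviate. ✗
Neither assignment is incentive-compatible.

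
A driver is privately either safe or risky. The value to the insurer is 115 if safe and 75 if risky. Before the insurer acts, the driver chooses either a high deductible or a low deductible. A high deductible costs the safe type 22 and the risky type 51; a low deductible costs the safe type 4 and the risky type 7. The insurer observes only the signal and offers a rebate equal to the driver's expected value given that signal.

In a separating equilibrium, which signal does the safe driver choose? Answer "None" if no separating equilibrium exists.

Try safe → high deductible, risky → low deductible:
  If types separate, high deductible earns payment 115 and low deductible earns 75.
  Safe: high deductible gives 115 − 22 = 93; low deductible gives 75 − 4 = 71. No deviation. ✓
  Risky: low deductible gives 75 − 7 = 68; high deductible gives 115 − 51 = 64. No deviation. ✓
Both hold — the safe type sends high deductible.

high deductible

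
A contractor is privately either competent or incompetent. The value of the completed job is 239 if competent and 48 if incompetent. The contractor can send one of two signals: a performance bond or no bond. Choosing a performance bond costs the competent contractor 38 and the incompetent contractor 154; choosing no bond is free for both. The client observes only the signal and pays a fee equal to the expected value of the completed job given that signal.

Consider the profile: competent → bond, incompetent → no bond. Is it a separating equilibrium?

Under separation the client infers type exactly: bond → competent (pays 239), no bond → incompetent (pays 48).
Competent: bond gives 239 − 38 = 201; no bond gives 48 − 0 = 48. No deviation. ✓
Incompetent: no bond gives 48 − 0 = 48; bond gives 239 − 154 = 85. Would deviate. ✗

No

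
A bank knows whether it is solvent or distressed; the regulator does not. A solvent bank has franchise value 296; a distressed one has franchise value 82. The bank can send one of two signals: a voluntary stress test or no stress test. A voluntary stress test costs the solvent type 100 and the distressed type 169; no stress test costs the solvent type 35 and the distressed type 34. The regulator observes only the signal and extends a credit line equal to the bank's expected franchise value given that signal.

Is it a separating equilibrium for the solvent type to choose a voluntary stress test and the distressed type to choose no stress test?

No

Under separation the regulator infers type exactly: stress test → solvent (pays 296), no stress test → distressed (pays 82).
Solvent: stress test gives 296 − 100 = 196; no stress test gives 82 − 35 = 47. No deviation. ✓
Distressed: no stress test gives 82 − 34 = 48; stress test gives 296 − 169 = 127. Would deviate. ✗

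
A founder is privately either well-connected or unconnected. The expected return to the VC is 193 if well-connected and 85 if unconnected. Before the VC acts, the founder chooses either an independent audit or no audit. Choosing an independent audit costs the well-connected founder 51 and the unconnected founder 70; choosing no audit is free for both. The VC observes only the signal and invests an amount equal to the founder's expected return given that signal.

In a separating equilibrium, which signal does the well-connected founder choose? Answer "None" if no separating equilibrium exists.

Try well-connected → audit, unconnected → no audit:
  Under separation the VC infers type exactly: audit → well-connected (pays 193), no audit → unconnected (pays 85).
  Well-connected: audit gives 193 − 51 = 142; no audit gives 85 − 0 = 85. No deviation. ✓
  Unconnected: no audit gives 85 − 0 = 85; audit gives 193 − 70 = 123. Would deviate. ✗
Try well-connected → no audit, unconnected → audit:
  Under separation the VC infers type exactly: no audit → well-connected (pays 193), audit → unconnected (pays 85).
  Well-connected: no audit gives 193 − 0 = 193; audit gives 85 − 51 = 34. No deviation. ✓
  Unconnected: audit gives 85 − 70 = 15; no audit gives 193 − 0 = 193. Would deviate. ✗
Neither assignment is incentive-compatible.

None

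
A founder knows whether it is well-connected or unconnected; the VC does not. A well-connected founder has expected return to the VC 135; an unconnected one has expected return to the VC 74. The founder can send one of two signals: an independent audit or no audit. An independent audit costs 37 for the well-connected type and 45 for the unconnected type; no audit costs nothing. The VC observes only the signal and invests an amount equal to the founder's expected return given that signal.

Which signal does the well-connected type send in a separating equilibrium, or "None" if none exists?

None

Try well-connected → audit, unconnected → no audit:
  If types separate, audit earns payment 135 and no audit earns 74.
  Well-connected: audit gives 135 − 37 = 98; no audit gives 74 − 0 = 74. No deviation. ✓
  Unconnected: no audit gives 74 − 0 = 74; audit gives 135 − 45 = 90. Would deviate. ✗
Try well-connected → no audit, unconnected → audit:
  If types separate, no audit earns payment 135 and audit earns 74.
  Well-connected: no audit gives 135 − 0 = 135; audit gives 74 − 37 = 37. No deviation. ✓
  Unconnected: audit gives 74 − 45 = 29; no audit gives 135 − 0 = 135. Would deviate. ✗
Neither assignment is incentive-compatible.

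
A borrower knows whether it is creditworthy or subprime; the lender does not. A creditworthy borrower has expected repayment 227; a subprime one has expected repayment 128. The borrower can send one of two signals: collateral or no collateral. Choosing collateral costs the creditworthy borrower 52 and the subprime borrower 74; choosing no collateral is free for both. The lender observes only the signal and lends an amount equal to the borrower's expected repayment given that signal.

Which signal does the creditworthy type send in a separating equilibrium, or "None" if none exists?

Try creditworthy → collateral, subprime → no collateral:
  If types separate, collateral earns payment 227 and no collateral earns 128.
  Creditworthy: collateral gives 227 − 52 = 175; no collateral gives 128 − 0 = 128. No deviation. ✓
  Subprime: no collateral gives 128 − 0 = 128; collateral gives 227 − 74 = 153. Would deviate. ✗
Try creditworthy → no collateral, subprime → collateral:
  If types separate, no collateral earns payment 227 and collateral earns 128.
  Creditworthy: no collateral gives 227 − 0 = 227; collateral gives 128 − 52 = 76. No deviation. ✓
  Subprime: collateral gives 128 − 74 = 54; no collateral gives 227 − 0 = 227. Would deviate. ✗
Neither assignment is incentive-compatible.

None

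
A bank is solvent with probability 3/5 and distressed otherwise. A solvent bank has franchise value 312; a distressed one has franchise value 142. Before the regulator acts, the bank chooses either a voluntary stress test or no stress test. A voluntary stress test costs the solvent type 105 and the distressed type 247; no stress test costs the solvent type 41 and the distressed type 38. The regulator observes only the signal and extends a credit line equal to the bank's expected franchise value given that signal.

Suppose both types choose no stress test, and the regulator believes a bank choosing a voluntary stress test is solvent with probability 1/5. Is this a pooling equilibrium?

Yes

On the equilibrium path (no stress test) the regulator holds the prior 3/5 and pays 3/5·312 + 2/5·142 = 244. Off-path (stress test) belief 1/5 gives 1/5·312 + 4/5·142 = 176.
Solvent: no stress test gives 244 − 41 = 203; stress test gives 176 − 105 = 71. Stays. ✓
Distressed: no stress test gives 244 − 38 = 206; stress test gives 176 − 247 = -71. Stays. ✓
Beliefs are Bayes-consistent on-path and both types best-respond.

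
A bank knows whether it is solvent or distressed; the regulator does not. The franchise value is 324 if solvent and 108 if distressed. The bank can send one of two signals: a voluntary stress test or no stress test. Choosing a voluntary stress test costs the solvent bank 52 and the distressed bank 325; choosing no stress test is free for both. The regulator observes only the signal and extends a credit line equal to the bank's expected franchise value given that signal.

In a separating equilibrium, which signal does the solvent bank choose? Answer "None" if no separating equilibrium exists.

Try solvent → stress test, distressed → no stress test:
  If types separate, stress test earns payment 324 and no stress test earns 108.
  Solvent: stress test gives 324 − 52 = 272; no stress test gives 108 − 0 = 108. No deviation. ✓
  Distressed: no stress test gives 108 − 0 = 108; stress test gives 324 − 325 = -1. No deviation. ✓
Both hold — the solvent type sends stress test.

stress test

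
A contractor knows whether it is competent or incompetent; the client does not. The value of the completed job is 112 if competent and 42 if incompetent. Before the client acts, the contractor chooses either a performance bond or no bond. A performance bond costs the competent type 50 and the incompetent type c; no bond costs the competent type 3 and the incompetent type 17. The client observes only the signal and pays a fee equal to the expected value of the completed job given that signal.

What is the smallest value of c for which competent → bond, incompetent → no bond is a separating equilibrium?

87

Under separation: bond → competent (pays 112); no bond → incompetent (pays 42).
Competent: 112 − 50 = 62 ≥ 42 − 3 = 39. Holds regardless of c. ✓
Incompetent: 42 − 17 ≥ 112 − c, so c ≥ 112 − 25 = 87.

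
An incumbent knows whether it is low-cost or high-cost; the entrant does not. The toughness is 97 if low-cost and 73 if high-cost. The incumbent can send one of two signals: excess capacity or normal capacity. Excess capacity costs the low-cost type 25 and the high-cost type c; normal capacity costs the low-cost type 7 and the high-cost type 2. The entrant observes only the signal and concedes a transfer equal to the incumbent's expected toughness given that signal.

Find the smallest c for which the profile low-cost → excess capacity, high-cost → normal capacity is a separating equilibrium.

26

Under separation: excess capacity → low-cost (pays 97); normal capacity → high-cost (pays 73).
Low-cost: 97 − 25 = 72 ≥ 73 − 7 = 66. Holds regardless of c. ✓
High-cost: 73 − 2 ≥ 97 − c, so c ≥ 97 − 71 = 26.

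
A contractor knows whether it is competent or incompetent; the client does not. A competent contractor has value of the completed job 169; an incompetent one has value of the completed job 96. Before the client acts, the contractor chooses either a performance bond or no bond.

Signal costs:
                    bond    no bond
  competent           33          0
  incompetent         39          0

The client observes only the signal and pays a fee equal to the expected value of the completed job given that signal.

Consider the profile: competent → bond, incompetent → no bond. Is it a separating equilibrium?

No

If types separate, bond earns payment 169 and no bond earns 96.
Competent: bond gives 169 − 33 = 136; no bond gives 96 − 0 = 96. No deviation. ✓
Incompetent: no bond gives 96 − 0 = 96; bond gives 169 − 39 = 130. Would deviate. ✗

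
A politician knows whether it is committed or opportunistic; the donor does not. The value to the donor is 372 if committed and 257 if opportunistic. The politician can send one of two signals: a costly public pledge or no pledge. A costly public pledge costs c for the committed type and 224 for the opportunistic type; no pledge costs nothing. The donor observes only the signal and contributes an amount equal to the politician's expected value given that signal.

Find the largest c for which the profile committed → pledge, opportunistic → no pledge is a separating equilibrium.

115

Under separation: pledge → committed (pays 372); no pledge → opportunistic (pays 257).
Opportunistic: 257 − 0 = 257 ≥ 372 − 224 = 148. Holds regardless of c. ✓
Committed: 372 − c ≥ 257 − 0, so c ≤ 372 − 257 = 115.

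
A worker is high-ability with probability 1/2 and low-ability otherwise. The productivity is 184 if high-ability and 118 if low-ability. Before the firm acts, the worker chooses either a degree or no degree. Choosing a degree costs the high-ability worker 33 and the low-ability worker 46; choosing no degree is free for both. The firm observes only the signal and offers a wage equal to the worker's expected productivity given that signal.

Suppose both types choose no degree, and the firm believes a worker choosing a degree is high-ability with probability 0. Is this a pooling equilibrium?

At the pooled signal (no degree) the firm holds the prior 1/2 and pays 1/2·184 + 1/2·118 = 151. Off-path (degree) belief 0 gives 0·184 + 1·118 = 118.
High-ability: no degree gives 151 − 0 = 151; degree gives 118 − 33 = 85. Stays. ✓
Low-ability: no degree gives 151 − 0 = 151; degree gives 118 − 46 = 72. Stays. ✓

Yes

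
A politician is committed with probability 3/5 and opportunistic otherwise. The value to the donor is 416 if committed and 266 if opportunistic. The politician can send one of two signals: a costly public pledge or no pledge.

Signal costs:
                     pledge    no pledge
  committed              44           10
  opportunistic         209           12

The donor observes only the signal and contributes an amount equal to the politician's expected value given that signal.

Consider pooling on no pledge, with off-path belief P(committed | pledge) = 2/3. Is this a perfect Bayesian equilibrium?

Yes

On the equilibrium path (no pledge) the donor holds the prior 3/5 and pays 3/5·416 + 2/5·266 = 356. Off-path (pledge) belief 2/3 gives 2/3·416 + 1/3·266 = 366.
Committed: no pledge gives 356 − 10 = 346; pledge gives 366 − 44 = 322. Stays. ✓
Opportunistic: no pledge gives 356 − 12 = 344; pledge gives 366 − 209 = 157. Stays. ✓
Beliefs are Bayes-consistent on-path and both types best-respond.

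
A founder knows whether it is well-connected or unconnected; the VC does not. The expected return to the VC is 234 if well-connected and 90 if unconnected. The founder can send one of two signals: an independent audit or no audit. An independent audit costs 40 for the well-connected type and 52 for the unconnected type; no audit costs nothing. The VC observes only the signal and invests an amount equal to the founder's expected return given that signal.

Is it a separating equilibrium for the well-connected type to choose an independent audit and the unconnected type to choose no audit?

Under separation the VC infers type exactly: audit → well-connected (pays 234), no audit → unconnected (pays 90).
Well-connected: audit gives 234 − 40 = 194; no audit gives 90 − 0 = 90. No deviation. ✓
Unconnected: no audit gives 90 − 0 = 90; audit gives 234 − 52 = 182. Would deviate. ✗

No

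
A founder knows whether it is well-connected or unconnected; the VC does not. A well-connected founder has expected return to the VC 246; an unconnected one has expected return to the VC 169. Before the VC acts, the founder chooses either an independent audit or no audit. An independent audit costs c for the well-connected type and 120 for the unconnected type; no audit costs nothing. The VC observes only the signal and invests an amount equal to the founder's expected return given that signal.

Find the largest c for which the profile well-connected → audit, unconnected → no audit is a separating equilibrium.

Under separation: audit → well-connected (pays 246); no audit → unconnected (pays 169).
Unconnected: 169 − 0 = 169 ≥ 246 − 120 = 126. Holds regardless of c. ✓
Well-connected: 246 − c ≥ 169 − 0, so c ≤ 246 − 169 = 77.

77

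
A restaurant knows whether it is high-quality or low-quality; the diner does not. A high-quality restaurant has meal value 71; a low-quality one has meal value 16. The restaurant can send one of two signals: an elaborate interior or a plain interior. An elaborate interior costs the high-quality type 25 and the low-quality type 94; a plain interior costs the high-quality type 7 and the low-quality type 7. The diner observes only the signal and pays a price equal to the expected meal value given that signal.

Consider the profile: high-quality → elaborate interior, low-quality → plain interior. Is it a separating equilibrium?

Under separation the diner infers type exactly: elaborate interior → high-quality (pays 71), plain interior → low-quality (pays 16).
High-quality: elaborate interior gives 71 − 25 = 46; plain interior gives 16 − 7 = 9. No deviation. ✓
Low-quality: plain interior gives 16 − 7 = 9; elaborate interior gives 71 − 94 = -23. No deviation. ✓
Both incentive constraints hold.

Yes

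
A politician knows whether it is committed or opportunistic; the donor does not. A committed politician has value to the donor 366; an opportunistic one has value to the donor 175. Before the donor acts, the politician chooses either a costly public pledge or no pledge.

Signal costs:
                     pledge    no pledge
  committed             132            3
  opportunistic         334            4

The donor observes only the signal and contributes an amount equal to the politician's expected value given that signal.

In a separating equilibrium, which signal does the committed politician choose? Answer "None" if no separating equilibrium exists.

Try committed → pledge, opportunistic → no pledge:
  Under separation the donor infers type exactly: pledge → committed (pays 366), no pledge → opportunistic (pays 175).
  Committed: pledge gives 366 − 132 = 234; no pledge gives 175 − 3 = 172. No deviation. ✓
  Opportunistic: no pledge gives 175 − 4 = 171; pledge gives 366 − 334 = 32. No deviation. ✓
Both hold — the committed type sends pledge.

pledge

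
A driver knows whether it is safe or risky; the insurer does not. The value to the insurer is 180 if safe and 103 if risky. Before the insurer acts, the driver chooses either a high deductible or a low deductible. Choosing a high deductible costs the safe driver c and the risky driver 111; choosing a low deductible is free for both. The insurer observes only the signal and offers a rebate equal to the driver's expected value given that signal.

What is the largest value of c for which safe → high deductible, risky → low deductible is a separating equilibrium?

Under separation: high deductible → safe (pays 180); low deductible → risky (pays 103).
Risky: 103 − 0 = 103 ≥ 180 − 111 = 69. Holds regardless of c. ✓
Safe: 180 − c ≥ 103 − 0, so c ≤ 180 − 103 = 77.

77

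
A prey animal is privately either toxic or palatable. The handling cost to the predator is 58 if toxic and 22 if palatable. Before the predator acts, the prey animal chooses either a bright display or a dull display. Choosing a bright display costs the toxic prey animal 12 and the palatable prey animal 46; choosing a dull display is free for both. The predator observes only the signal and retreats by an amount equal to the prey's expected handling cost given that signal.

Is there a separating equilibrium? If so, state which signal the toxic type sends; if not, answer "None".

Try toxic → bright display, palatable → dull display:
  If types separate, bright display earns payment 58 and dull display earns 22.
  Toxic: bright display gives 58 − 12 = 46; dull display gives 22 − 0 = 22. No deviation. ✓
  Palatable: dull display gives 22 − 0 = 22; bright display gives 58 − 46 = 12. No deviation. ✓
Both hold — the toxic type sends bright display.

bright display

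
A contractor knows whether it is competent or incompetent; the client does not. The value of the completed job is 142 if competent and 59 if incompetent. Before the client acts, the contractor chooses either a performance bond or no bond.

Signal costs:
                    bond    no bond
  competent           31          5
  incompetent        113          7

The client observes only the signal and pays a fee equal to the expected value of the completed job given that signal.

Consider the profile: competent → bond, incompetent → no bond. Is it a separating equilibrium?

Yes

If types separate, bond earns payment 142 and no bond earns 59.
Competent: bond gives 142 − 31 = 111; no bond gives 59 − 5 = 54. No deviation. ✓
Incompetent: no bond gives 59 − 7 = 52; bond gives 142 − 113 = 29. No deviation. ✓
Neither type gains from mimicking the other.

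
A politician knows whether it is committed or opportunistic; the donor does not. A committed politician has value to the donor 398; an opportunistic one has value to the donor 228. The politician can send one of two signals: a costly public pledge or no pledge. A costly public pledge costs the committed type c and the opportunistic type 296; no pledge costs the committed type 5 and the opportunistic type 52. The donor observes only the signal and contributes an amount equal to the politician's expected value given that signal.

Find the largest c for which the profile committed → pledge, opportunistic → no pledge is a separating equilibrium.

Under separation: pledge → committed (pays 398); no pledge → opportunistic (pays 228).
Opportunistic: 228 − 52 = 176 ≥ 398 − 296 = 102. Holds regardless of c. ✓
Committed: 398 − c ≥ 228 − 5, so c ≤ 398 − 223 = 175.

175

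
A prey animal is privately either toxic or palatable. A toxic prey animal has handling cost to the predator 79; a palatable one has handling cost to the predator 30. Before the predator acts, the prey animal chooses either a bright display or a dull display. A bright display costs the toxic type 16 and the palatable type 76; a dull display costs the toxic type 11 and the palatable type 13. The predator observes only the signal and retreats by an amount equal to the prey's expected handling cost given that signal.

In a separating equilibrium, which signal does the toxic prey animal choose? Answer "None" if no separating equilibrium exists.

Try toxic → bright display, palatable → dull display:
  Under separation the predator infers type exactly: bright display → toxic (pays 79), dull display → palatable (pays 30).
  Toxic: bright display gives 79 − 16 = 63; dull display gives 30 − 11 = 19. No deviation. ✓
  Palatable: dull display gives 30 − 13 = 17; bright display gives 79 − 76 = 3. No deviation. ✓
Both hold — the toxic type sends bright display.

bright display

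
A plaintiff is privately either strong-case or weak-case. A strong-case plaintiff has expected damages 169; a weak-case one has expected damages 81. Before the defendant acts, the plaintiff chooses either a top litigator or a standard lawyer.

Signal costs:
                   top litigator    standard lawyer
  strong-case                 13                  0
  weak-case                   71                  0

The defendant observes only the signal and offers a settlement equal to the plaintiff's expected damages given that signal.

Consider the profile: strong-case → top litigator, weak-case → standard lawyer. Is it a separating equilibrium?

If types separate, top litigator earns payment 169 and standard lawyer earns 81.
Strong-case: top litigator gives 169 − 13 = 156; standard lawyer gives 81 − 0 = 81. No deviation. ✓
Weak-case: standard lawyer gives 81 − 0 = 81; top litigator gives 169 − 71 = 98. Would deviate. ✗

No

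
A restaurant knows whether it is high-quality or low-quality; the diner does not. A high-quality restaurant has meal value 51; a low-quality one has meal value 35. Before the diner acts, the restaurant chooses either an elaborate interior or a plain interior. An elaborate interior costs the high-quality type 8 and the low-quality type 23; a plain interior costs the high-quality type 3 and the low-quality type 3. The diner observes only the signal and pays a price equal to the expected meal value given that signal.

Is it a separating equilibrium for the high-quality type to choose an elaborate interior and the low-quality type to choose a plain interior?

Under separation the diner infers type exactly: elaborate interior → high-quality (pays 51), plain interior → low-quality (pays 35).
High-quality: elaborate interior gives 51 − 8 = 43; plain interior gives 35 − 3 = 32. No deviation. ✓
Low-quality: plain interior gives 35 − 3 = 32; elaborate interior gives 51 − 23 = 28. No deviation. ✓
Neither type gains from mimicking the other.

Yes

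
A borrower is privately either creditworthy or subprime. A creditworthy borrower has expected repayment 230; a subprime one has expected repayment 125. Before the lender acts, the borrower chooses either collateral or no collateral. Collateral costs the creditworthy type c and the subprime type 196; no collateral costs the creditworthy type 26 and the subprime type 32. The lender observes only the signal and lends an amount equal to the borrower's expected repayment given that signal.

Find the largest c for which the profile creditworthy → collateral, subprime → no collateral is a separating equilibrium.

Under separation: collateral → creditworthy (pays 230); no collateral → subprime (pays 125).
Subprime: 125 − 32 = 93 ≥ 230 − 196 = 34. Holds regardless of c. ✓
Creditworthy: 230 − c ≥ 125 − 26, so c ≤ 230 − 99 = 131.

131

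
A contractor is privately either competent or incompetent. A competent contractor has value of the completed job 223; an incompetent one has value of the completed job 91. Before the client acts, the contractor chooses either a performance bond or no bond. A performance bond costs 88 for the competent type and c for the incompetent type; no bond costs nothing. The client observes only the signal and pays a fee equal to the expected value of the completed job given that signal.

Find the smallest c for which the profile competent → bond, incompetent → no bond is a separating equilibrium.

Under separation: bond → competent (pays 223); no bond → incompetent (pays 91).
Competent: 223 − 88 = 135 ≥ 91 − 0 = 91. Holds regardless of c. ✓
Incompetent: 91 − 0 ≥ 223 − c, so c ≥ 223 − 91 = 132.

132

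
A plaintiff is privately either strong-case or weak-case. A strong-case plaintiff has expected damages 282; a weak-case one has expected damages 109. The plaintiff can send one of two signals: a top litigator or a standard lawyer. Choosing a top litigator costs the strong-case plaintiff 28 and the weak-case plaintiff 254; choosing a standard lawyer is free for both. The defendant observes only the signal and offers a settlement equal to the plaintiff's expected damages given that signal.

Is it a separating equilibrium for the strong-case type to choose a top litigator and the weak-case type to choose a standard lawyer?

Yes

If types separate, top litigator earns payment 282 and standard lawyer earns 109.
Strong-case: top litigator gives 282 − 28 = 254; standard lawyer gives 109 − 0 = 109. No deviation. ✓
Weak-case: standard lawyer gives 109 − 0 = 109; top litigator gives 282 − 254 = 28. No deviation. ✓
Neither type gains from mimicking the other.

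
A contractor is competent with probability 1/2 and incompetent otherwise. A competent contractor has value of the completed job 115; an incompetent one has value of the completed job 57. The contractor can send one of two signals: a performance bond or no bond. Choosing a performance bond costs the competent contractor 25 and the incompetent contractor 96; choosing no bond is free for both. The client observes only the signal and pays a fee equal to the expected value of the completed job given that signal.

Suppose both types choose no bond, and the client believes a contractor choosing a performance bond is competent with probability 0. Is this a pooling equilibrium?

On the equilibrium path (no bond) the client holds the prior 1/2 and pays 1/2·115 + 1/2·57 = 86. Off-path (bond) belief 0 gives 0·115 + 1·57 = 57.
Competent: no bond gives 86 − 0 = 86; bond gives 57 − 25 = 32. Stays. ✓
Incompetent: no bond gives 86 − 0 = 86; bond gives 57 − 96 = -39. Stays. ✓
Beliefs are Bayes-consistent on-path and both types best-respond.

Yes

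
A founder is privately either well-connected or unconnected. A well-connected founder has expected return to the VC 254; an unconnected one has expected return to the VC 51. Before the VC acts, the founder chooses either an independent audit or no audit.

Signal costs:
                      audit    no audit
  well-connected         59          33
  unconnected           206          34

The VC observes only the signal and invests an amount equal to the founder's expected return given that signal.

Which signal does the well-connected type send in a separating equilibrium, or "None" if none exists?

Try well-connected → audit, unconnected → no audit:
  If types separate, audit earns payment 254 and no audit earns 51.
  Well-connected: audit gives 254 − 59 = 195; no audit gives 51 − 33 = 18. No deviation. ✓
  Unconnected: no audit gives 51 − 34 = 17; audit gives 254 − 206 = 48. Would deviate. ✗
Try well-connected → no audit, unconnected → audit:
  If types separate, no audit earns payment 254 and audit earns 51.
  Well-connected: no audit gives 254 − 33 = 221; audit gives 51 − 59 = -8. No deviation. ✓
  Unconnected: audit gives 51 − 206 = -155; no audit gives 254 − 34 = 220. Would deviate. ✗
Neither assignment is incentive-compatible.

None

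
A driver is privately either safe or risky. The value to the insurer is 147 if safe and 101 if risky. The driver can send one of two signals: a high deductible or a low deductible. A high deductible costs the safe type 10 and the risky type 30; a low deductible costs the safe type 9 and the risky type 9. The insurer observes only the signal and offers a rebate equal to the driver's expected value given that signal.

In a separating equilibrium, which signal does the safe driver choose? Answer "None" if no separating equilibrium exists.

None

Try safe → high deductible, risky → low deductible:
  If types separate, high deductible earns payment 147 and low deductible earns 101.
  Safe: high deductible gives 147 − 10 = 137; low deductible gives 101 − 9 = 92. No deviation. ✓
  Risky: low deductible gives 101 − 9 = 92; high deductible gives 147 − 30 = 117. Would deviate. ✗
Try safe → low deductible, risky → high deductible:
  If types separate, low deductible earns payment 147 and high deductible earns 101.
  Safe: low deductible gives 147 − 9 = 138; high deductible gives 101 − 10 = 91. No deviation. ✓
  Risky: high deductible gives 101 − 30 = 71; low deductible gives 147 − 9 = 138. Would deviate. ✗
Neither assignment is incentive-compatible.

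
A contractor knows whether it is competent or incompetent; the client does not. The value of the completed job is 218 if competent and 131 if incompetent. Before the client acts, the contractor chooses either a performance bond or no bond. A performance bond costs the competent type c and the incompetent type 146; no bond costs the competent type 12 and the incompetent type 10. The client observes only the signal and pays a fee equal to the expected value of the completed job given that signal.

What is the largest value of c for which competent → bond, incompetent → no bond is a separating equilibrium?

Under separation: bond → competent (pays 218); no bond → incompetent (pays 131).
Incompetent: 131 − 10 = 121 ≥ 218 − 146 = 72. Holds regardless of c. ✓
Competent: 218 − c ≥ 131 − 12, so c ≤ 218 − 119 = 99.

99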